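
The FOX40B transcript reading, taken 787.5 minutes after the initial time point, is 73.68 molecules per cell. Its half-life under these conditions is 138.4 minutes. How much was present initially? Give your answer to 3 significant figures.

3800 molecules per cell

Number of half-lives elapsed: n = 787.5/138.4 ≈ 5.69.
A₀ = A × 2^n = 73.68 × 2^5.69 = 73.68 × 51.626 ≈ 3803.8 molecules per cell.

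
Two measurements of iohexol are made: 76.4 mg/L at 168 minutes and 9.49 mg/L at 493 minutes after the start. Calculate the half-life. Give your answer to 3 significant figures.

108 minutes

Over Δt = 493 − 168 = 325 minutes, the level fell by a factor of 76.4/9.49 ≈ 8.0506.
n = log₂(8.0506) ≈ 3.0091 half-lives, so t½ = 325/3.0091 ≈ 108.01 minutes.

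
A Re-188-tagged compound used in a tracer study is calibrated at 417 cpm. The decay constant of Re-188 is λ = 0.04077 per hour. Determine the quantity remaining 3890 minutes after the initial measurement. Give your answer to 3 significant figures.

29.7 cpm

t½ = ln 2 / λ = 0.69315 / 0.04077 ≈ 17.001 hours.
Convert the elapsed time: 3890 minutes = 64.8333 hours.
Number of half-lives: n = 64.8333/17.001 ≈ 3.8134.
Remaining = 417 × (1/2)^3.8134 = 417 × 0.071129 ≈ 29.661 cpm.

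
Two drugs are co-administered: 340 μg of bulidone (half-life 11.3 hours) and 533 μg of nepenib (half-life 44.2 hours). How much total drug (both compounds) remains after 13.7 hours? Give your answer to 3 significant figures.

577 μg

bulidone: 340 × (1/2)^(13.7/11.3) = 340 × (1/2)^1.2124 ≈ 146.73 μg.
nepenib: 533 × (1/2)^(13.7/44.2) = 533 × (1/2)^0.30995 ≈ 429.95 μg.
Total = 146.73 + 429.95 ≈ 576.68 μg.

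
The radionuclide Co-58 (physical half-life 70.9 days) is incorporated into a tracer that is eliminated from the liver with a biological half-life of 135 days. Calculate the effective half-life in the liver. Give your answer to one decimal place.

1/t_eff = 1/t_phys + 1/t_biol = 1/70.9 + 1/135 = 0.021512 per day.
t_eff = 70.9 × 135 / (70.9 + 135) ≈ 46.486 days.

46.5 days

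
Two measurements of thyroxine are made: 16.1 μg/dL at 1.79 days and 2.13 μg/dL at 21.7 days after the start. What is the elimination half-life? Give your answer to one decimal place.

6.8 days

Over Δt = 21.7 − 1.79 = 19.91 days, the level fell by a factor of 16.1/2.13 ≈ 7.5587.
n = log₂(7.5587) ≈ 2.9181 half-lives, so t½ = 19.91/2.9181 ≈ 6.8229 days.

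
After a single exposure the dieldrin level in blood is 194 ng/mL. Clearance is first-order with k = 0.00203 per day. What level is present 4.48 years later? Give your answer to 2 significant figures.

7.0 ng/mL

t½ = ln 2 / k = 0.69315 / 0.00203 ≈ 341.45 days.
Convert the elapsed time: 4.48 years = 1635.2 days.
Number of half-lives: n = 1635.2/341.45 ≈ 4.789.
Remaining = 194 × (1/2)^4.789 = 194 × 0.036173 ≈ 7.0175 ng/mL.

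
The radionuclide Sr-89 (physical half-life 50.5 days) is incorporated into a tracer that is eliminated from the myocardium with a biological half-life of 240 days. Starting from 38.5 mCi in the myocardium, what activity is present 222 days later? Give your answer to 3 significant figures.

0.963 mCi

1/t_eff = 1/t_phys + 1/t_biol = 1/50.5 + 1/240 = 0.023969 per day.
t_eff = 50.5 × 240 / (50.5 + 240) ≈ 41.721 days.
Remaining = 38.5 × (1/2)^(222/41.721) = 38.5 × (1/2)^5.321 ≈ 0.96309 mCi.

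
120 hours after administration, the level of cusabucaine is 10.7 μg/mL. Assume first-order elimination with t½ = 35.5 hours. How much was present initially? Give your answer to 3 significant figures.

111 μg/mL

Number of half-lives elapsed: n = 120/35.5 ≈ 3.3803.
A₀ = A × 2^n = 10.7 × 2^3.3803 = 10.7 × 10.413 ≈ 111.42 μg/mL.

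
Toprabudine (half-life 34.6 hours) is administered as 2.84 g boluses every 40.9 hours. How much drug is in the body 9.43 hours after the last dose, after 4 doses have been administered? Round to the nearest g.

4 g

The 4 doses were given 132.13, 91.23, 50.33, 9.43 hours ago.
Total = 2.84·(1/2)^(132.13/34.6) + 2.84·(1/2)^(91.23/34.6) + 2.84·(1/2)^(50.33/34.6) + 2.84·(1/2)^(9.43/34.6)
      = 0.20126 + 0.45666 + 1.0362 + 2.3511 ≈ 4.0452 g.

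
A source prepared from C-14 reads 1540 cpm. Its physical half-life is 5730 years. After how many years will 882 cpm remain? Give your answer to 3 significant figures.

4610 years

Fraction remaining = 882/1540 ≈ 0.57273.
n = log₂(1540/882) = ln(1.746)/ln 2 ≈ 0.80408 half-lives.
t = n × t½ = 0.80408 × 5730 ≈ 4607.4 years.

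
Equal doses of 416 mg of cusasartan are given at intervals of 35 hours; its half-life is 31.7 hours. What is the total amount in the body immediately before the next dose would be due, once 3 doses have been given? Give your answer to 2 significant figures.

330 mg

The 3 doses were given 105, 70, 35 hours ago.
Total = 416·(1/2)^(105/31.7) + 416·(1/2)^(70/31.7) + 416·(1/2)^(35/31.7)
      = 41.878 + 90.024 + 193.52 ≈ 325.42 mg.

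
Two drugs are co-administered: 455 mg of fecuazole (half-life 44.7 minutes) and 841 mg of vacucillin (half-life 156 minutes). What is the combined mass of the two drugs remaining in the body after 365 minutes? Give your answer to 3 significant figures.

168 mg

fecuazole: 455 × (1/2)^(365/44.7) = 455 × (1/2)^8.1655 ≈ 1.5847 mg.
vacucillin: 841 × (1/2)^(365/156) = 841 × (1/2)^2.3397 ≈ 166.14 mg.
Total = 1.5847 + 166.14 ≈ 167.72 mg.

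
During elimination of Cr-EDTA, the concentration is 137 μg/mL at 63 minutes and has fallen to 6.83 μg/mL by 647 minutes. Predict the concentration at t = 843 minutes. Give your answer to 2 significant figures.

Over Δt = 647 − 63 = 584 minutes, the level fell by a factor of 137/6.83 ≈ 20.059.
n = log₂(20.059) ≈ 4.3261 half-lives, so t½ = 584/4.3261 ≈ 134.99 minutes.
From t = 647 to t = 843: 6.83 × (1/2)^((843−647)/134.99) ≈ 2.4966 μg/mL.

2.5 μg/mL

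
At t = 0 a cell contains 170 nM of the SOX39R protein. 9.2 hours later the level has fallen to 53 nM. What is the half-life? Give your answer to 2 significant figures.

A/A₀ = 53/170 ≈ 0.31176.
n = log₂(3.2075) ≈ 1.6815 half-lives elapsed in 9.2 hours.
t½ = 9.2/1.6815 ≈ 5.4714 hours.

5.5 hours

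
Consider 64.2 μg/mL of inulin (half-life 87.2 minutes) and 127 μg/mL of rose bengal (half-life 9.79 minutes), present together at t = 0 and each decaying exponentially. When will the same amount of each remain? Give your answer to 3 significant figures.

10.9 minutes

Set 64.2·(1/2)^(t/87.2) = 127·(1/2)^(t/9.79).
Taking log₂: log₂(64.2/127) = t·(1/87.2 − 1/9.79).
log₂(0.50551) = -0.98418; 1/87.2 − 1/9.79 = -0.090677.
t = -0.98418 / -0.090677 ≈ 10.854 minutes.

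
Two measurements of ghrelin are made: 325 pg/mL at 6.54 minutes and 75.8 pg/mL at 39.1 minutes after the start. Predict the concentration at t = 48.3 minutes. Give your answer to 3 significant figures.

50.2 pg/mL

Over Δt = 39.1 − 6.54 = 32.56 minutes, the level fell by a factor of 325/75.8 ≈ 4.2876.
n = log₂(4.2876) ≈ 2.1002 half-lives, so t½ = 32.56/2.1002 ≈ 15.504 minutes.
From t = 39.1 to t = 48.3: 75.8 × (1/2)^((48.3−39.1)/15.504) ≈ 50.238 pg/mL.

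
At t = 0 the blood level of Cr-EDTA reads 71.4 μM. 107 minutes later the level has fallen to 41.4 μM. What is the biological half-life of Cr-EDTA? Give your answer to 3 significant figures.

136 minutes

A/A₀ = 41.4/71.4 ≈ 0.57983.
n = log₂(1.7246) ≈ 0.78629 half-lives elapsed in 107 minutes.
t½ = 107/0.78629 ≈ 136.08 minutes.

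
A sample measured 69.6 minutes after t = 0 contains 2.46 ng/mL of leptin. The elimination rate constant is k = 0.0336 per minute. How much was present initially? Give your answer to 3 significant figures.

t½ = ln 2 / k = 0.69315 / 0.0336 ≈ 20.629 minutes.
Number of half-lives elapsed: n = 69.6/20.629 ≈ 3.3738.
A₀ = A × 2^n = 2.46 × 2^3.3738 = 2.46 × 10.366 ≈ 25.501 ng/mL.

25.5 ng/mL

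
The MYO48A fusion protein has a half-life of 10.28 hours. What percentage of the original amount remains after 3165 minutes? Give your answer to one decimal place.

3165 minutes = 52.75 hours.
n = 52.75/10.28 ≈ 5.1313 half-lives.
Fraction remaining = (1/2)^5.1313 ≈ 0.028531, i.e. 2.8531%.

2.9%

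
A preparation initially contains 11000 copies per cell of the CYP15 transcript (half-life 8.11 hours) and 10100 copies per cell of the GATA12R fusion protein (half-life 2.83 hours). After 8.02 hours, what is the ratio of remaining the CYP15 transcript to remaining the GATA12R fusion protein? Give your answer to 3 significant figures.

3.91

CYP15 transcript: 11000 × (1/2)^(8.02/8.11) = 11000 × (1/2)^0.9889 ≈ 5542.5 copies per cell.
GATA12R fusion protein: 10100 × (1/2)^(8.02/2.83) = 10100 × (1/2)^2.8339 ≈ 1416.5 copies per cell.
Ratio ≈ 5542.5 / 1416.5 ≈ 3.9127.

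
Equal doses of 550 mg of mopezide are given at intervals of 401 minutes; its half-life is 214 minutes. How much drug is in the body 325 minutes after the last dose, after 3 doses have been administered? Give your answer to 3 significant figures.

The 3 doses were given 1127, 726, 325 minutes ago.
Total = 550·(1/2)^(1127/214) + 550·(1/2)^(726/214) + 550·(1/2)^(325/214)
      = 14.29 + 52.373 + 191.95 ≈ 258.61 mg.

259 mg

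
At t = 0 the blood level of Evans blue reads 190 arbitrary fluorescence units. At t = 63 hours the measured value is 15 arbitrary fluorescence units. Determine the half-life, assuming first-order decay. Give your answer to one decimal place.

A/A₀ = 15/190 ≈ 0.078947.
n = log₂(12.667) ≈ 3.663 half-lives elapsed in 63 hours.
t½ = 63/3.663 ≈ 17.199 hours.

17.2 hours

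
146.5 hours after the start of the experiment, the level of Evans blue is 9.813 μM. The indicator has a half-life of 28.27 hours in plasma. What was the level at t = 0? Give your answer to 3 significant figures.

Number of half-lives elapsed: n = 146.5/28.27 ≈ 5.1822.
A₀ = A × 2^n = 9.813 × 2^5.1822 = 9.813 × 36.307 ≈ 356.28 μM.

356 μM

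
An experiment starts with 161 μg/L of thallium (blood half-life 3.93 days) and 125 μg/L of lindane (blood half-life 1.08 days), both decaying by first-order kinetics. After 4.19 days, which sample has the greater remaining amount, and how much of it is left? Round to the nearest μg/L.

thallium: 161 × (1/2)^1.0662 ≈ 76.892 μg/L.
lindane: 125 × (1/2)^3.8796 ≈ 8.4923 μg/L.
Thallium has more remaining, at ≈ 76.892 μg/L.

thallium, 77 μg/L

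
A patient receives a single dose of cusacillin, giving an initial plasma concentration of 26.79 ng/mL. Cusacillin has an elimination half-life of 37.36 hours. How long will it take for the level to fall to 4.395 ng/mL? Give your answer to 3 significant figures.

97.4 hours

Fraction remaining = 4.395/26.79 ≈ 0.16405.
n = log₂(26.79/4.395) = ln(6.0956)/ln 2 ≈ 2.6078 half-lives.
t = n × t½ = 2.6078 × 37.36 ≈ 97.426 hours.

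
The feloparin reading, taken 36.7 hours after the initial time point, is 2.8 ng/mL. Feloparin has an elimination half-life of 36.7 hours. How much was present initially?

5.6 ng/mL

Number of half-lives elapsed: n = 36.7/36.7 ≈ 1.
A₀ = A × 2^n = 2.8 × 2^1 = 2.8 × 2 ≈ 5.6 ng/mL.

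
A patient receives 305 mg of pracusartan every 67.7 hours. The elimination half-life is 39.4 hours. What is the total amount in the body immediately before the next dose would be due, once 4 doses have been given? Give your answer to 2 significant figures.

The 4 doses were given 270.8, 203.1, 135.4, 67.7 hours ago.
Total = 305·(1/2)^(270.8/39.4) + 305·(1/2)^(203.1/39.4) + 305·(1/2)^(135.4/39.4) + 305·(1/2)^(67.7/39.4)
      = 2.6019 + 8.5614 + 28.171 + 92.693 ≈ 132.03 mg.

130 mg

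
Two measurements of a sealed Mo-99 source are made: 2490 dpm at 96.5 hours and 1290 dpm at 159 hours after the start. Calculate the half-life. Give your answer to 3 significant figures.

65.9 hours

Over Δt = 159 − 96.5 = 62.5 hours, the level fell by a factor of 2490/1290 ≈ 1.9302.
n = log₂(1.9302) ≈ 0.94877 half-lives, so t½ = 62.5/0.94877 ≈ 65.874 hours.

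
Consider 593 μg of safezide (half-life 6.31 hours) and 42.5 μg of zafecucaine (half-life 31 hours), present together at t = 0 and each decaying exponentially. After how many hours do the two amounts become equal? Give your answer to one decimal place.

30.1 hours

Set 593·(1/2)^(t/6.31) = 42.5·(1/2)^(t/31).
Taking log₂: log₂(593/42.5) = t·(1/6.31 − 1/31).
log₂(13.953) = 3.8025; 1/6.31 − 1/31 = 0.12622.
t = 3.8025 / 0.12622 ≈ 30.126 hours.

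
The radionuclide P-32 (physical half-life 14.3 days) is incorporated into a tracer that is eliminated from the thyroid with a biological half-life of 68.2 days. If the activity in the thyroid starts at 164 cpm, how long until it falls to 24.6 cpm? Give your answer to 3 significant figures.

1/t_eff = 1/t_phys + 1/t_biol = 1/14.3 + 1/68.2 = 0.084593 per day.
t_eff = 14.3 × 68.2 / (14.3 + 68.2) ≈ 11.821 days.
n = log₂(164/24.6) ≈ 2.737; t = 2.737 × 11.821 ≈ 32.355 days.

32.4 days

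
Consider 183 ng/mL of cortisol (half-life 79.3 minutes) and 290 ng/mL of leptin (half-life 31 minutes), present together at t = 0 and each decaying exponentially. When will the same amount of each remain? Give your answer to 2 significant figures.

34 minutes

Set 183·(1/2)^(t/79.3) = 290·(1/2)^(t/31).
Taking log₂: log₂(183/290) = t·(1/79.3 − 1/31).
log₂(0.63103) = -0.66421; 1/79.3 − 1/31 = -0.019648.
t = -0.66421 / -0.019648 ≈ 33.806 minutes.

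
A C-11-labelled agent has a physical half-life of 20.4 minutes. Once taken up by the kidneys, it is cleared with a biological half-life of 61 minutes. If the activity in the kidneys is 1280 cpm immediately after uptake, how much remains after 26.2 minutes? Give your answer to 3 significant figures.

1/t_eff = 1/t_phys + 1/t_biol = 1/20.4 + 1/61 = 0.065413 per minute.
t_eff = 20.4 × 61 / (20.4 + 61) ≈ 15.287 minutes.
Remaining = 1280 × (1/2)^(26.2/15.287) = 1280 × (1/2)^1.7138 ≈ 390.21 cpm.

390 cpm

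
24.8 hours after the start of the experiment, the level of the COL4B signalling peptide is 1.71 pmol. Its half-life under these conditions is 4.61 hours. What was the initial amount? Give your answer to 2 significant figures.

71 pmol

Number of half-lives elapsed: n = 24.8/4.61 ≈ 5.3796.
A₀ = A × 2^n = 1.71 × 2^5.3796 = 1.71 × 41.632 ≈ 71.19 pmol.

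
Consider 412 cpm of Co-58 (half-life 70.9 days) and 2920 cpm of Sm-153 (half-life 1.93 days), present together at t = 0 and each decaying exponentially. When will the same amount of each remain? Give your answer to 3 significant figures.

Set 412·(1/2)^(t/70.9) = 2920·(1/2)^(t/1.93).
Taking log₂: log₂(412/2920) = t·(1/70.9 − 1/1.93).
log₂(0.1411) = -2.8253; 1/70.9 − 1/1.93 = -0.50403.
t = -2.8253 / -0.50403 ≈ 5.6053 days.

5.61 days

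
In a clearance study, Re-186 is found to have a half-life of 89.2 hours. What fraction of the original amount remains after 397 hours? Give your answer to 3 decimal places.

n = 397/89.2 ≈ 4.4507 half-lives.
Fraction remaining = (1/2)^4.4507 ≈ 0.045731.

0.046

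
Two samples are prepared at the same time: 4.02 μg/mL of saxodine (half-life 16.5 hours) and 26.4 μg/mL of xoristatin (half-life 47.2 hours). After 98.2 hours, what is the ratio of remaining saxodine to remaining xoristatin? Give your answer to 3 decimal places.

saxodine: 4.02 × (1/2)^(98.2/16.5) = 4.02 × (1/2)^5.9515 ≈ 0.064959 μg/mL.
xoristatin: 26.4 × (1/2)^(98.2/47.2) = 26.4 × (1/2)^2.0805 ≈ 6.2418 μg/mL.
Ratio ≈ 0.064959 / 6.2418 ≈ 0.010407.

0.010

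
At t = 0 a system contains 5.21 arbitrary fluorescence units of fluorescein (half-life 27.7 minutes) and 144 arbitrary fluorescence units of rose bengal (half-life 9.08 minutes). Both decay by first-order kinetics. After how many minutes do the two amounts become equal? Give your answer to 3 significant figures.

64.7 minutes

Set 5.21·(1/2)^(t/27.7) = 144·(1/2)^(t/9.08).
Taking log₂: log₂(5.21/144) = t·(1/27.7 − 1/9.08).
log₂(0.036181) = -4.7886; 1/27.7 − 1/9.08 = -0.074031.
t = -4.7886 / -0.074031 ≈ 64.684 minutes.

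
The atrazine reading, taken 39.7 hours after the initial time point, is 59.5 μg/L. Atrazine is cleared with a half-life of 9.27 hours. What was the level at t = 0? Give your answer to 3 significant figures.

1160 μg/L

Number of half-lives elapsed: n = 39.7/9.27 ≈ 4.2826.
A₀ = A × 2^n = 59.5 × 2^4.2826 = 59.5 × 19.463 ≈ 1158 μg/L.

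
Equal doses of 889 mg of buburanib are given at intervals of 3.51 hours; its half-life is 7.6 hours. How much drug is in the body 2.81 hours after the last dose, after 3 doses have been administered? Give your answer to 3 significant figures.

1550 mg

The 3 doses were given 9.83, 6.32, 2.81 hours ago.
Total = 889·(1/2)^(9.83/7.6) + 889·(1/2)^(6.32/7.6) + 889·(1/2)^(2.81/7.6)
      = 362.7 + 499.54 + 688.02 ≈ 1550.3 mg.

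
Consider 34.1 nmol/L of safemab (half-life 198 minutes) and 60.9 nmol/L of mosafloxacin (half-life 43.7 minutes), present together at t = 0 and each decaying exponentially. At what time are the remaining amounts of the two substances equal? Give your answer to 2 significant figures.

47 minutes

Set 34.1·(1/2)^(t/198) = 60.9·(1/2)^(t/43.7).
Taking log₂: log₂(34.1/60.9) = t·(1/198 − 1/43.7).
log₂(0.55993) = -0.83667; 1/198 − 1/43.7 = -0.017833.
t = -0.83667 / -0.017833 ≈ 46.918 minutes.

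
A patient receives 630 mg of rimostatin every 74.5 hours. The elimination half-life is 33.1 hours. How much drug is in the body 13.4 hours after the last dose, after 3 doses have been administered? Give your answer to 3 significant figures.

The 3 doses were given 162.4, 87.9, 13.4 hours ago.
Total = 630·(1/2)^(162.4/33.1) + 630·(1/2)^(87.9/33.1) + 630·(1/2)^(13.4/33.1)
      = 21.008 + 99.984 + 475.85 ≈ 596.85 mg.

597 mg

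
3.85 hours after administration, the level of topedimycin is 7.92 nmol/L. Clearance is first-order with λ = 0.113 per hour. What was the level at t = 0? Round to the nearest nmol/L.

12 nmol/L

t½ = ln 2 / λ = 0.69315 / 0.113 ≈ 6.134 hours.
Number of half-lives elapsed: n = 3.85/6.134 ≈ 0.62764.
A₀ = A × 2^n = 7.92 × 2^0.62764 = 7.92 × 1.545 ≈ 12.237 nmol/L.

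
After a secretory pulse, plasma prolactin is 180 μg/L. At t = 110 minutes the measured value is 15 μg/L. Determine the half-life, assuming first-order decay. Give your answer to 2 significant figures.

31 minutes

A/A₀ = 15/180 ≈ 0.083333.
n = log₂(12) ≈ 3.585 half-lives elapsed in 110 minutes.
t½ = 110/3.585 ≈ 30.684 minutes.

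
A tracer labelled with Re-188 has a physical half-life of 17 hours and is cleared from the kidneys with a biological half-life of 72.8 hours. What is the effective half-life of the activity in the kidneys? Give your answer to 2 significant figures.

14 hours

1/t_eff = 1/t_phys + 1/t_biol = 1/17 + 1/72.8 = 0.07256 per hour.
t_eff = 17 × 72.8 / (17 + 72.8) ≈ 13.782 hours.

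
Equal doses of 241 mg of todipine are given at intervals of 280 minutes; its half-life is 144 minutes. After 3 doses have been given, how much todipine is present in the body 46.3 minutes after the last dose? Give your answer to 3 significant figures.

The 3 doses were given 606.3, 326.3, 46.3 minutes ago.
Total = 241·(1/2)^(606.3/144) + 241·(1/2)^(326.3/144) + 241·(1/2)^(46.3/144)
      = 13.018 + 50.106 + 192.85 ≈ 255.98 mg.

256 mg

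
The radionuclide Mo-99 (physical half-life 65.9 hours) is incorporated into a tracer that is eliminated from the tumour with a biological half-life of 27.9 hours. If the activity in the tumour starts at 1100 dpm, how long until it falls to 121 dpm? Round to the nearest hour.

1/t_eff = 1/t_phys + 1/t_biol = 1/65.9 + 1/27.9 = 0.051017 per hour.
t_eff = 65.9 × 27.9 / (65.9 + 27.9) ≈ 19.601 hours.
n = log₂(1100/121) ≈ 3.1844; t = 3.1844 × 19.601 ≈ 62.419 hours.

62 hours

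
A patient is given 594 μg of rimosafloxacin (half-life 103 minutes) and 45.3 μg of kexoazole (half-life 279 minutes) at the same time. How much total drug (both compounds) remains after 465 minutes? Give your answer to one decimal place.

rimosafloxacin: 594 × (1/2)^(465/103) = 594 × (1/2)^4.5146 ≈ 25.988 μg.
kexoazole: 45.3 × (1/2)^(465/279) = 45.3 × (1/2)^1.6667 ≈ 14.269 μg.
Total = 25.988 + 14.269 ≈ 40.256 μg.

40.3 μg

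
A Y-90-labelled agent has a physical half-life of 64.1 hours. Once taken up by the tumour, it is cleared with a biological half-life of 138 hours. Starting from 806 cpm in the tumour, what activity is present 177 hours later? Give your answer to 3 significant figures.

1/t_eff = 1/t_phys + 1/t_biol = 1/64.1 + 1/138 = 0.022847 per hour.
t_eff = 64.1 × 138 / (64.1 + 138) ≈ 43.769 hours.
Remaining = 806 × (1/2)^(177/43.769) = 806 × (1/2)^4.0439 ≈ 48.865 cpm.

48.9 cpm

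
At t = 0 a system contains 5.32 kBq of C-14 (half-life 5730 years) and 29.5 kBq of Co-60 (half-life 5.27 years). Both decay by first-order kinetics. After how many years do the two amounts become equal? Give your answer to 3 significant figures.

13.0 years

Set 5.32·(1/2)^(t/5730) = 29.5·(1/2)^(t/5.27).
Taking log₂: log₂(5.32/29.5) = t·(1/5730 − 1/5.27).
log₂(0.18034) = -2.4712; 1/5730 − 1/5.27 = -0.18958.
t = -2.4712 / -0.18958 ≈ 13.035 years.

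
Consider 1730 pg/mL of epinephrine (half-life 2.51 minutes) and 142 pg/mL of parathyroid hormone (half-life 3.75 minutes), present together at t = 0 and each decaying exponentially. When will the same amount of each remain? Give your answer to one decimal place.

Set 1730·(1/2)^(t/2.51) = 142·(1/2)^(t/3.75).
Taking log₂: log₂(1730/142) = t·(1/2.51 − 1/3.75).
log₂(12.183) = 3.6068; 1/2.51 − 1/3.75 = 0.13174.
t = 3.6068 / 0.13174 ≈ 27.378 minutes.

27.4 minutes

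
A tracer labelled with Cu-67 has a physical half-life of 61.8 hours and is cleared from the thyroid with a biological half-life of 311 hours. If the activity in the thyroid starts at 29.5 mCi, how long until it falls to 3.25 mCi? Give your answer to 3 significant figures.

164 hours

1/t_eff = 1/t_phys + 1/t_biol = 1/61.8 + 1/311 = 0.019397 per hour.
t_eff = 61.8 × 311 / (61.8 + 311) ≈ 51.555 hours.
n = log₂(29.5/3.25) ≈ 3.1822; t = 3.1822 × 51.555 ≈ 164.06 hours.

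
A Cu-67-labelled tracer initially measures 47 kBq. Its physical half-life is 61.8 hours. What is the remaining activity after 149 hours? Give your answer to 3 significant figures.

Number of half-lives: n = 149/61.8 ≈ 2.411.
Remaining = 47 × (1/2)^2.411 = 47 × 0.18803 ≈ 8.8372 kBq.

8.84 kBq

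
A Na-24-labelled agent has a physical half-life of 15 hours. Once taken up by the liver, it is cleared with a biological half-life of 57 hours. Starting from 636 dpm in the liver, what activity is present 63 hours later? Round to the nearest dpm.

1/t_eff = 1/t_phys + 1/t_biol = 1/15 + 1/57 = 0.084211 per hour.
t_eff = 15 × 57 / (15 + 57) ≈ 11.875 hours.
Remaining = 636 × (1/2)^(63/11.875) = 636 × (1/2)^5.3053 ≈ 16.085 dpm.

16 dpm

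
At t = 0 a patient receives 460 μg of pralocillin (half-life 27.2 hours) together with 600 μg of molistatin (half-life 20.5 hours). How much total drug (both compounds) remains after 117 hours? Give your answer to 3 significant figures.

34.8 μg

pralocillin: 460 × (1/2)^(117/27.2) = 460 × (1/2)^4.3015 ≈ 23.328 μg.
molistatin: 600 × (1/2)^(117/20.5) = 600 × (1/2)^5.7073 ≈ 11.484 μg.
Total = 23.328 + 11.484 ≈ 34.812 μg.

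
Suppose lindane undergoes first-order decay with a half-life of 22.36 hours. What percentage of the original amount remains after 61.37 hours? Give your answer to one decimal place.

n = 61.37/22.36 ≈ 2.7446 half-lives.
Fraction remaining = (1/2)^2.7446 ≈ 0.1492, i.e. 14.92%.

14.9%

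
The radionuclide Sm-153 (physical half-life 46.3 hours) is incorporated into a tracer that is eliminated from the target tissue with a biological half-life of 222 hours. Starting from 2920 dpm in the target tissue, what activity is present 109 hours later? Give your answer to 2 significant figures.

410 dpm

1/t_eff = 1/t_phys + 1/t_biol = 1/46.3 + 1/222 = 0.026103 per hour.
t_eff = 46.3 × 222 / (46.3 + 222) ≈ 38.31 hours.
Remaining = 2920 × (1/2)^(109/38.31) = 2920 × (1/2)^2.8452 ≈ 406.34 dpm.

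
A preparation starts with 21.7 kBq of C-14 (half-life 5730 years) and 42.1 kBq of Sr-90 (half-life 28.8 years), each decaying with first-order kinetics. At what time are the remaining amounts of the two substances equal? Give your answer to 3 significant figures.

Set 21.7·(1/2)^(t/5730) = 42.1·(1/2)^(t/28.8).
Taking log₂: log₂(21.7/42.1) = t·(1/5730 − 1/28.8).
log₂(0.51544) = -0.95613; 1/5730 − 1/28.8 = -0.034548.
t = -0.95613 / -0.034548 ≈ 27.676 years.

27.7 years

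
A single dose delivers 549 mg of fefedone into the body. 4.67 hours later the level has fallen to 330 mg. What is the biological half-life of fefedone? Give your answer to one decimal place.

A/A₀ = 330/549 ≈ 0.60109.
n = log₂(1.6636) ≈ 0.73434 half-lives elapsed in 4.67 hours.
t½ = 4.67/0.73434 ≈ 6.3595 hours.

6.4 hours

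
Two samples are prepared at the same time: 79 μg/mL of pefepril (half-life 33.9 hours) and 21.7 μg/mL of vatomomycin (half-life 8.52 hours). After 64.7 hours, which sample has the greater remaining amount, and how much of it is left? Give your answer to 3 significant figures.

pefepril, 21.0 μg/mL

pefepril: 79 × (1/2)^1.9086 ≈ 21.042 μg/mL.
vatomomycin: 21.7 × (1/2)^7.5939 ≈ 0.11232 μg/mL.
Pefepril has more remaining, at ≈ 21.042 μg/mL.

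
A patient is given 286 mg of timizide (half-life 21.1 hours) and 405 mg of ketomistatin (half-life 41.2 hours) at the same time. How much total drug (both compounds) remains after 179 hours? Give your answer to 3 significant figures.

20.7 mg

timizide: 286 × (1/2)^(179/21.1) = 286 × (1/2)^8.4834 ≈ 0.79911 mg.
ketomistatin: 405 × (1/2)^(179/41.2) = 405 × (1/2)^4.3447 ≈ 19.933 mg.
Total = 0.79911 + 19.933 ≈ 20.733 mg.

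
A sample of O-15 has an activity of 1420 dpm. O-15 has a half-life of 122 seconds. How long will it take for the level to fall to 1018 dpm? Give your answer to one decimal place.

58.6 seconds

Fraction remaining = 1018/1420 ≈ 0.7169.
n = log₂(1420/1018) = ln(1.3949)/ln 2 ≈ 0.48015 half-lives.
t = n × t½ = 0.48015 × 122 ≈ 58.579 seconds.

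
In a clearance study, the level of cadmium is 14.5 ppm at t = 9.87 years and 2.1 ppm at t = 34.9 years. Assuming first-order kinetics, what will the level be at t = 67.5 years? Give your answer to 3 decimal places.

0.170 ppm

Over Δt = 34.9 − 9.87 = 25.03 years, the level fell by a factor of 14.5/2.1 ≈ 6.9048.
n = log₂(6.9048) ≈ 2.7876 half-lives, so t½ = 25.03/2.7876 ≈ 8.9791 years.
From t = 34.9 to t = 67.5: 2.1 × (1/2)^((67.5−34.9)/8.9791) ≈ 0.16954 ppm.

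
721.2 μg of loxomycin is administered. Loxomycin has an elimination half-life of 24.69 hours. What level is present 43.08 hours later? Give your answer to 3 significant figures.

Number of half-lives: n = 43.08/24.69 ≈ 1.7448.
Remaining = 721.2 × (1/2)^1.7448 = 721.2 × 0.29837 ≈ 215.18 μg.

215 μg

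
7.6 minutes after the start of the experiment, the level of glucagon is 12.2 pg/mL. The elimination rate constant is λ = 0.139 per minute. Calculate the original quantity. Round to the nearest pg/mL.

35 pg/mL

t½ = ln 2 / λ = 0.69315 / 0.139 ≈ 4.9867 minutes.
Number of half-lives elapsed: n = 7.6/4.9867 ≈ 1.5241.
A₀ = A × 2^n = 12.2 × 2^1.5241 = 12.2 × 2.876 ≈ 35.087 pg/mL.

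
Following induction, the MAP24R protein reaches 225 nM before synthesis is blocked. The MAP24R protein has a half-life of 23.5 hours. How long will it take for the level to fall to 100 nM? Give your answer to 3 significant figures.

Fraction remaining = 100/225 ≈ 0.44444.
n = log₂(225/100) = ln(2.25)/ln 2 ≈ 1.1699 half-lives.
t = n × t½ = 1.1699 × 23.5 ≈ 27.493 hours.

27.5 hours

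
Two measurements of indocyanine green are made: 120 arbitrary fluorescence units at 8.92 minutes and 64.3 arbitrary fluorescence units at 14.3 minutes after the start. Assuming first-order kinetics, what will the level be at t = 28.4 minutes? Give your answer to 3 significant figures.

Over Δt = 14.3 − 8.92 = 5.38 minutes, the level fell by a factor of 120/64.3 ≈ 1.8663.
n = log₂(1.8663) ≈ 0.90014 half-lives, so t½ = 5.38/0.90014 ≈ 5.9768 minutes.
From t = 14.3 to t = 28.4: 64.3 × (1/2)^((28.4−14.3)/5.9768) ≈ 12.533 arbitrary fluorescence units.

12.5 arbitrary fluorescence units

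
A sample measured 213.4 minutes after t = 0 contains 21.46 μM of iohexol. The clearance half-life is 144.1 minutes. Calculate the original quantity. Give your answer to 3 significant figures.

59.9 μM

Number of half-lives elapsed: n = 213.4/144.1 ≈ 1.4809.
A₀ = A × 2^n = 21.46 × 2^1.4809 = 21.46 × 2.7913 ≈ 59.9 μM.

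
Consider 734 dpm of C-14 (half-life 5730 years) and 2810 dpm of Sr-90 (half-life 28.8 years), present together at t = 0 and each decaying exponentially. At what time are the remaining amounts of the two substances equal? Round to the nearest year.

56 years

Set 734·(1/2)^(t/5730) = 2810·(1/2)^(t/28.8).
Taking log₂: log₂(734/2810) = t·(1/5730 − 1/28.8).
log₂(0.26121) = -1.9367; 1/5730 − 1/28.8 = -0.034548.
t = -1.9367 / -0.034548 ≈ 56.059 years.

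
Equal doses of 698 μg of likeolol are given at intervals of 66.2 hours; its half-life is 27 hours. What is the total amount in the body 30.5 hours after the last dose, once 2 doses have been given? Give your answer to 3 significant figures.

The 2 doses were given 96.7, 30.5 hours ago.
Total = 698·(1/2)^(96.7/27) + 698·(1/2)^(30.5/27)
      = 58.307 + 319.01 ≈ 377.32 μg.

377 μg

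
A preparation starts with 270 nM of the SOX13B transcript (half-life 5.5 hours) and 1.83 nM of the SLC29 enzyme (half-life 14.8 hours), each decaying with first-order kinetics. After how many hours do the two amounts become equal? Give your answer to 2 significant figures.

63 hours

Set 270·(1/2)^(t/5.5) = 1.83·(1/2)^(t/14.8).
Taking log₂: log₂(270/1.83) = t·(1/5.5 − 1/14.8).
log₂(147.54) = 7.205; 1/5.5 − 1/14.8 = 0.11425.
t = 7.205 / 0.11425 ≈ 63.063 hours.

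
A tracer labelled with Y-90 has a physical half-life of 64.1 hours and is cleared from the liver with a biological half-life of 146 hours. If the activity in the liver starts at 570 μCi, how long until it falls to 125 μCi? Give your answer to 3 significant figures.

1/t_eff = 1/t_phys + 1/t_biol = 1/64.1 + 1/146 = 0.02245 per hour.
t_eff = 64.1 × 146 / (64.1 + 146) ≈ 44.544 hours.
n = log₂(570/125) ≈ 2.189; t = 2.189 × 44.544 ≈ 97.507 hours.

97.5 hours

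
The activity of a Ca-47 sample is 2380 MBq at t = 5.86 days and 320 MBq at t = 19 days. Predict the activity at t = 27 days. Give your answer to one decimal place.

94.3 MBq

Over Δt = 19 − 5.86 = 13.14 days, the level fell by a factor of 2380/320 ≈ 7.4375.
n = log₂(7.4375) ≈ 2.8948 half-lives, so t½ = 13.14/2.8948 ≈ 4.5391 days.
From t = 19 to t = 27: 320 × (1/2)^((27−19)/4.5391) ≈ 94.319 MBq.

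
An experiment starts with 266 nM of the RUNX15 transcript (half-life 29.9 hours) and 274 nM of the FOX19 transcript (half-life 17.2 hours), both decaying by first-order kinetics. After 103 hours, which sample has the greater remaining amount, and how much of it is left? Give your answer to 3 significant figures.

RUNX15 transcript: 266 × (1/2)^3.4448 ≈ 24.428 nM.
FOX19 transcript: 274 × (1/2)^5.9884 ≈ 4.3159 nM.
RUNX15 transcript has more remaining, at ≈ 24.428 nM.

RUNX15 transcript, 24.4 nM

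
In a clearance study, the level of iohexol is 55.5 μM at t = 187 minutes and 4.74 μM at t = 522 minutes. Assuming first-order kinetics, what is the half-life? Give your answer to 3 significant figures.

94.4 minutes

Over Δt = 522 − 187 = 335 minutes, the level fell by a factor of 55.5/4.74 ≈ 11.709.
n = log₂(11.709) ≈ 3.5495 half-lives, so t½ = 335/3.5495 ≈ 94.379 minutes.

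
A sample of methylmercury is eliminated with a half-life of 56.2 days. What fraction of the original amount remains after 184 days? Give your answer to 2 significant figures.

0.10

n = 184/56.2 ≈ 3.274 half-lives.
Fraction remaining = (1/2)^3.274 ≈ 0.10338.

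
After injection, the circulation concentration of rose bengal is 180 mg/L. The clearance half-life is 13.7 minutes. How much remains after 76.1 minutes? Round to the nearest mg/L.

4 mg/L

Number of half-lives: n = 76.1/13.7 ≈ 5.5547.
Remaining = 180 × (1/2)^5.5547 = 180 × 0.021274 ≈ 3.8294 mg/L.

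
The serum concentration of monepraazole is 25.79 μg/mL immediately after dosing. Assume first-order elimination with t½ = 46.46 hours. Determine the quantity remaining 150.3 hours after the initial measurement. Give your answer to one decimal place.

Number of half-lives: n = 150.3/46.46 ≈ 3.235.
Remaining = 25.79 × (1/2)^3.235 = 25.79 × 0.10621 ≈ 2.7391 μg/mL.

2.7 μg/mL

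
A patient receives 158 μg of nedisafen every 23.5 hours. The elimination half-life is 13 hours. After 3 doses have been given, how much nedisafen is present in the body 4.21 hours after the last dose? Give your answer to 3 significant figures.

The 3 doses were given 51.21, 27.71, 4.21 hours ago.
Total = 158·(1/2)^(51.21/13) + 158·(1/2)^(27.71/13) + 158·(1/2)^(4.21/13)
      = 10.3 + 36.058 + 126.23 ≈ 172.59 μg.

173 μg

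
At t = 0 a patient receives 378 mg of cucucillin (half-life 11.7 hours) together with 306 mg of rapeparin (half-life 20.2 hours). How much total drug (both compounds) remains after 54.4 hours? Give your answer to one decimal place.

cucucillin: 378 × (1/2)^(54.4/11.7) = 378 × (1/2)^4.6496 ≈ 15.06 mg.
rapeparin: 306 × (1/2)^(54.4/20.2) = 306 × (1/2)^2.6931 ≈ 47.318 mg.
Total = 15.06 + 47.318 ≈ 62.378 mg.

62.4 mg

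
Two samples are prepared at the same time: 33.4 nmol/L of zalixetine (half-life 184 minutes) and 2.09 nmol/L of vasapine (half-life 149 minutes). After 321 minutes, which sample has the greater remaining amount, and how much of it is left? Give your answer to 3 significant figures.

zalixetine, 9.97 nmol/L

zalixetine: 33.4 × (1/2)^1.7446 ≈ 9.9674 nmol/L.
vasapine: 2.09 × (1/2)^2.1544 ≈ 0.46948 nmol/L.
Zalixetine has more remaining, at ≈ 9.9674 nmol/L.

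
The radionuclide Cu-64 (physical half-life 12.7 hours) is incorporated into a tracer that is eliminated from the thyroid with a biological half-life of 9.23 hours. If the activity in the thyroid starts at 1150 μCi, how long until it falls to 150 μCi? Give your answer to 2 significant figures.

16 hours

1/t_eff = 1/t_phys + 1/t_biol = 1/12.7 + 1/9.23 = 0.18708 per hour.
t_eff = 12.7 × 9.23 / (12.7 + 9.23) ≈ 5.3452 hours.
n = log₂(1150/150) ≈ 2.9386; t = 2.9386 × 5.3452 ≈ 15.708 hours.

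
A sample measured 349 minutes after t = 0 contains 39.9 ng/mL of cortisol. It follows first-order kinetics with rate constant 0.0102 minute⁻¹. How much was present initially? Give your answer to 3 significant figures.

t½ = ln 2 / k = 0.69315 / 0.0102 ≈ 67.956 minutes.
Number of half-lives elapsed: n = 349/67.956 ≈ 5.1357.
A₀ = A × 2^n = 39.9 × 2^5.1357 = 39.9 × 35.156 ≈ 1402.7 ng/mL.

1400 ng/mL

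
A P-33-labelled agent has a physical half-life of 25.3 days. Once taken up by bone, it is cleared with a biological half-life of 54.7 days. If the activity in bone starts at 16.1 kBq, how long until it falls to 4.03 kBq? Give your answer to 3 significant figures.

1/t_eff = 1/t_phys + 1/t_biol = 1/25.3 + 1/54.7 = 0.057807 per day.
t_eff = 25.3 × 54.7 / (25.3 + 54.7) ≈ 17.299 days.
n = log₂(16.1/4.03) ≈ 1.9982; t = 1.9982 × 17.299 ≈ 34.567 days.

34.6 days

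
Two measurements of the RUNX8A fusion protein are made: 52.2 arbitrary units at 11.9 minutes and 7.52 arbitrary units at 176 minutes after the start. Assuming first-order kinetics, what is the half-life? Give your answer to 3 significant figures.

58.7 minutes

Over Δt = 176 − 11.9 = 164.1 minutes, the level fell by a factor of 52.2/7.52 ≈ 6.9415.
n = log₂(6.9415) ≈ 2.7952 half-lives, so t½ = 164.1/2.7952 ≈ 58.707 minutes.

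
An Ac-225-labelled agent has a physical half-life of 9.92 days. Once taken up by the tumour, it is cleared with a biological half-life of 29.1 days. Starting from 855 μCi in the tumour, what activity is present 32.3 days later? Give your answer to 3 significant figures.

1/t_eff = 1/t_phys + 1/t_biol = 1/9.92 + 1/29.1 = 0.13517 per day.
t_eff = 9.92 × 29.1 / (9.92 + 29.1) ≈ 7.3981 days.
Remaining = 855 × (1/2)^(32.3/7.3981) = 855 × (1/2)^4.366 ≈ 41.463 μCi.

41.5 μCi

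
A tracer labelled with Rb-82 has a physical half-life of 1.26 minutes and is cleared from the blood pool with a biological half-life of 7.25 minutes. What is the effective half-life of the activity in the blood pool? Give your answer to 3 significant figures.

1/t_eff = 1/t_phys + 1/t_biol = 1/1.26 + 1/7.25 = 0.93158 per minute.
t_eff = 1.26 × 7.25 / (1.26 + 7.25) ≈ 1.0734 minutes.

1.07 minutes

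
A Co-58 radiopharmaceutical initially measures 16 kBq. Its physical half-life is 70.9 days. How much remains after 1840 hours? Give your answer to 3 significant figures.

Convert the elapsed time: 1840 hours = 76.6667 days.
Number of half-lives: n = 76.6667/70.9 ≈ 1.0813.
Remaining = 16 × (1/2)^1.0813 = 16 × 0.47259 ≈ 7.5615 kBq.

7.56 kBq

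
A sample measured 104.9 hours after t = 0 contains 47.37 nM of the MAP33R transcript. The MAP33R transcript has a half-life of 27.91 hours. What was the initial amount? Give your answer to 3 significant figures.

Number of half-lives elapsed: n = 104.9/27.91 ≈ 3.7585.
A₀ = A × 2^n = 47.37 × 2^3.7585 = 47.37 × 13.534 ≈ 641.1 nM.

641 nM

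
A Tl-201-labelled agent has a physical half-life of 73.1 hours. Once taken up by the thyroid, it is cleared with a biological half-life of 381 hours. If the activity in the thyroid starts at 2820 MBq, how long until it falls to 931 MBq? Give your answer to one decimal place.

98.1 hours

1/t_eff = 1/t_phys + 1/t_biol = 1/73.1 + 1/381 = 0.016305 per hour.
t_eff = 73.1 × 381 / (73.1 + 381) ≈ 61.333 hours.
n = log₂(2820/931) ≈ 1.5988; t = 1.5988 × 61.333 ≈ 98.061 hours.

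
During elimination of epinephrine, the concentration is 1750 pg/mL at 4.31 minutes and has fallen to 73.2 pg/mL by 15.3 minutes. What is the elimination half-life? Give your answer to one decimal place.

2.4 minutes

Over Δt = 15.3 − 4.31 = 10.99 minutes, the level fell by a factor of 1750/73.2 ≈ 23.907.
n = log₂(23.907) ≈ 4.5794 half-lives, so t½ = 10.99/4.5794 ≈ 2.3999 minutes.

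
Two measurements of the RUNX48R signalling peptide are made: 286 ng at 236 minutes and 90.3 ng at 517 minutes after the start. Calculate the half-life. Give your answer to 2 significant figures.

170 minutes

Over Δt = 517 − 236 = 281 minutes, the level fell by a factor of 286/90.3 ≈ 3.1672.
n = log₂(3.1672) ≈ 1.6632 half-lives, so t½ = 281/1.6632 ≈ 168.95 minutes.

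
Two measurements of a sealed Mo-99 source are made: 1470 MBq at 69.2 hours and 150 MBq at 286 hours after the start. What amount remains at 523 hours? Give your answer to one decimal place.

Over Δt = 286 − 69.2 = 216.8 hours, the level fell by a factor of 1470/150 ≈ 9.8.
n = log₂(9.8) ≈ 3.2928 half-lives, so t½ = 216.8/3.2928 ≈ 65.841 hours.
From t = 286 to t = 523: 150 × (1/2)^((523−286)/65.841) ≈ 12.374 MBq.

12.4 MBq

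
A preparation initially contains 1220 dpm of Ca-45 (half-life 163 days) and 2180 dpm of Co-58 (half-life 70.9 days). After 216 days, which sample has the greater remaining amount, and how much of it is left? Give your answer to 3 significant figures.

Ca-45: 1220 × (1/2)^1.3252 ≈ 486.91 dpm.
Co-58: 2180 × (1/2)^3.0465 ≈ 263.85 dpm.
Ca-45 has more remaining, at ≈ 486.91 dpm.

Ca-45, 487 dpm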